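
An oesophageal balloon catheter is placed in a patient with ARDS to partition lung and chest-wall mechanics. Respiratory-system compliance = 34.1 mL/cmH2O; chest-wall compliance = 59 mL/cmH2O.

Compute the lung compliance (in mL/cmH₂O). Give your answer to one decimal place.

80.8

1/CL = 1/Crs − 1/Ccw.
1/CL = 1/34.1 − 1/59 = 0.01238.
CL = 80.775 mL/cmH2O.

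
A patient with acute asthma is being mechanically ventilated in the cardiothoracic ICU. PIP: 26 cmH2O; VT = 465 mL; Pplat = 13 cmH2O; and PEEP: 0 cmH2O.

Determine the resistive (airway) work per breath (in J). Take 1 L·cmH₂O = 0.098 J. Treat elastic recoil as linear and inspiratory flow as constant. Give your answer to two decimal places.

With constant inspiratory flow the resistive pressure is constant at PIP − Pplat = 26 − 13 = 13.0 cmH2O, so resistive work = 13.0 × 0.465 = 6.045 L·cmH2O.
× 0.098 J/(L·cmH2O) → 0.5924 J.

0.59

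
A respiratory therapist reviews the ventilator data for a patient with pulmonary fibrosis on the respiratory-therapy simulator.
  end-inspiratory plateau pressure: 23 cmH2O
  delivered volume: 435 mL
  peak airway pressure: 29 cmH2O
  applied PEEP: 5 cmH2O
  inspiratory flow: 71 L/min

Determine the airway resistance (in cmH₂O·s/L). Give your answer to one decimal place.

Flow: 71 L/min ÷ 60 = 1.1833 L/s.
Raw = (PIP − Pplat) / flow = (29 − 23) / 1.1833 = 6.0 / 1.1833 = 5.071 cmH2O·s/L.

5.1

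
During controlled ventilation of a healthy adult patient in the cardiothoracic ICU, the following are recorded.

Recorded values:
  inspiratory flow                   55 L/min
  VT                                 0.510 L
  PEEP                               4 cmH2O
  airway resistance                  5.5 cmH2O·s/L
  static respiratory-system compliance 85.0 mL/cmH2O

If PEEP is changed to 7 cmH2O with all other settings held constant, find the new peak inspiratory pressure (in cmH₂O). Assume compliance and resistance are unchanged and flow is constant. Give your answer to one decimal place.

Flow: 55 L/min ÷ 60 = 0.9167 L/s.
PIP = Vt/C + R·V̇ + PEEP (constant-flow equation of motion).
Only the baseline term changes: ΔPIP = ΔPEEP = 7 − 4 = 3.0 cmH2O.
Original PIP = 510/85.0 + 5.5×0.9167 + 4 = 15.042 cmH2O; new PIP = 15.042 + (3.0) = 18.042 cmH2O.

18.0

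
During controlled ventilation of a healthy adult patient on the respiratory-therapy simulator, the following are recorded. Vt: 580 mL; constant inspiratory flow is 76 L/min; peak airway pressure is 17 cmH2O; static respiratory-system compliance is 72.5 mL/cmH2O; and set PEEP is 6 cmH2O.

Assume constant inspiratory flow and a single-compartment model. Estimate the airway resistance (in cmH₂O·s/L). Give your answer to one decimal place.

Flow: 76 L/min ÷ 60 = 1.2667 L/s.
Equation of motion (constant flow): PIP = Vt/C + R·V̇ + PEEP.
R·V̇ = PIP − Vt/C − PEEP = 17 − 580/72.5 − 6 = 17 − 8.0 − 6 = 3.0 cmH2O.
R = 3.0 / 1.2667 = 2.368 cmH2O·s/L.

2.4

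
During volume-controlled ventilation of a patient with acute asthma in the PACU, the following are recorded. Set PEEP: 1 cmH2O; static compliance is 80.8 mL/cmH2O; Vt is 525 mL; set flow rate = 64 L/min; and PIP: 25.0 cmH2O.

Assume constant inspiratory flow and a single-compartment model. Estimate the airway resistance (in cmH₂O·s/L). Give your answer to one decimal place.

16.4

Flow: 64 L/min ÷ 60 = 1.0667 L/s.
Equation of motion (constant flow): PIP = Vt/C + R·V̇ + PEEP.
R·V̇ = PIP − Vt/C − PEEP = 25.0 − 525/80.8 − 1 = 25.0 − 6.498 − 1 = 17.502 cmH2O.
R = 17.502 / 1.0667 = 16.408 cmH2O·s/L.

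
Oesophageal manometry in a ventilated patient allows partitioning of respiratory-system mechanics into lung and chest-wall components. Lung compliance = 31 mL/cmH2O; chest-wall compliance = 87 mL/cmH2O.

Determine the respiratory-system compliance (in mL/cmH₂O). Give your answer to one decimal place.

22.9

Lung and chest wall are elastances in series: 1/Crs = 1/CL + 1/Ccw.
1/Crs = 1/31 + 1/87 = 0.04375.
Crs = 22.857 mL/cmH2O.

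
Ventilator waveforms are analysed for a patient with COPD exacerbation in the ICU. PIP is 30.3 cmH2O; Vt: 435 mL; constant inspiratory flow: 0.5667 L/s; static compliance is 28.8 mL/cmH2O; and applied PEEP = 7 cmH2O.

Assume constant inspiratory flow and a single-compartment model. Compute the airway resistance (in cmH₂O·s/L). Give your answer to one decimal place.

14.5

Equation of motion (constant flow): PIP = Vt/C + R·V̇ + PEEP.
R·V̇ = PIP − Vt/C − PEEP = 30.3 − 435/28.8 − 7 = 30.3 − 15.104 − 7 = 8.196 cmH2O.
R = 8.196 / 0.5667 = 14.463 cmH2O·s/L.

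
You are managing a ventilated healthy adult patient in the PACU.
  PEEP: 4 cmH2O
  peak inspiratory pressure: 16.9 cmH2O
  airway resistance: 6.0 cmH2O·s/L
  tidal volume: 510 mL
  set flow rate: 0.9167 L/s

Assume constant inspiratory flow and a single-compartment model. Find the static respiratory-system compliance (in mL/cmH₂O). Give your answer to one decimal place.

68.9

Equation of motion (constant flow): PIP = Vt/C + R·V̇ + PEEP.
Vt/C = PIP − R·V̇ − PEEP = 16.9 − 6.0×0.9167 − 4 = 16.9 − 5.5 − 4 = 7.4 cmH2O.
C = Vt / 7.4 = 510 / 7.4 = 68.919 mL/cmH2O.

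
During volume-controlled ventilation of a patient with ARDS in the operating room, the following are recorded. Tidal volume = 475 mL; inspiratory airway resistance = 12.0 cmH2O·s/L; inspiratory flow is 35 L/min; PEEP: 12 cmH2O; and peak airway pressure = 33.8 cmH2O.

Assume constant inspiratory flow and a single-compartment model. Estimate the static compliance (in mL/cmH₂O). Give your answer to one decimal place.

Flow: 35 L/min ÷ 60 = 0.5833 L/s.
Equation of motion (constant flow): PIP = Vt/C + R·V̇ + PEEP.
Vt/C = PIP − R·V̇ − PEEP = 33.8 − 12.0×0.5833 − 12 = 33.8 − 7.0 − 12 = 14.8 cmH2O.
C = Vt / 14.8 = 475 / 14.8 = 32.095 mL/cmH2O.

32.1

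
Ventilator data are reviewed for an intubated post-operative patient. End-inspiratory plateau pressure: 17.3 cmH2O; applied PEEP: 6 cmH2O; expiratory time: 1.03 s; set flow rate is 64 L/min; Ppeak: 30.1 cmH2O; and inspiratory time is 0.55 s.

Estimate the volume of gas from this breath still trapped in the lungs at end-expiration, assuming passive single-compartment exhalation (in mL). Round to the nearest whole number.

Flow: 64 L/min ÷ 60 = 1.0667 L/s.
Vt = flow × Ti = 1.0667 L/s × 0.55 s × 1000 mL/L = 586.69 mL.
R = (PIP − Pplat)/V̇ = (30.1 − 17.3) / 1.0667 = 12.8/1.0667 = 12.0 cmH2O·s/L.
C = Vt/(Pplat − PEEP) = 586.69 / (17.3 − 6) = 586.69/11.3 = 51.919 mL/cmH2O.
τ = R × C = 12.0 × 0.05192 L/cmH2O = 0.623 s.
Fraction remaining = e^(−Te/τ) = e^(−1.03/0.623) = 0.1914.
Trapped volume = 586.69 × 0.1914 = 112.29 mL.

112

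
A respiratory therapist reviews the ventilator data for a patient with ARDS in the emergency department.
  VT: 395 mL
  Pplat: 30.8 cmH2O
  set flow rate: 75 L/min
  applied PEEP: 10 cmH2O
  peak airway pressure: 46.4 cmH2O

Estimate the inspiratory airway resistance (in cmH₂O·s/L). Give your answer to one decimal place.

Flow: 75 L/min ÷ 60 = 1.25 L/s.
Raw = (PIP − Pplat) / flow = (46.4 − 30.8) / 1.25 = 15.6 / 1.25 = 12.48 cmH2O·s/L.

12.5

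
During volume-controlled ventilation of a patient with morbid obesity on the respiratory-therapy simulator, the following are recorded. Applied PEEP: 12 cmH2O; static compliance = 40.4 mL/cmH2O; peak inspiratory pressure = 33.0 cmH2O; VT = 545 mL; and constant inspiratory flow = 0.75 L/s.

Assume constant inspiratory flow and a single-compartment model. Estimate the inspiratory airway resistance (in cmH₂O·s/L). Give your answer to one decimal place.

10.0

Equation of motion (constant flow): PIP = Vt/C + R·V̇ + PEEP.
R·V̇ = PIP − Vt/C − PEEP = 33.0 − 545/40.4 − 12 = 33.0 − 13.49 − 12 = 7.51 cmH2O.
R = 7.51 / 0.75 = 10.013 cmH2O·s/L.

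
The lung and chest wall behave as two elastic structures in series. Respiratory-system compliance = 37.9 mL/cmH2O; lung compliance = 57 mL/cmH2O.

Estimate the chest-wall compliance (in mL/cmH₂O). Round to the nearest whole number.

1/Ccw = 1/Crs − 1/CL.
1/Ccw = 1/37.9 − 1/57 = 0.008841.
Ccw = 113.11 mL/cmH2O.

113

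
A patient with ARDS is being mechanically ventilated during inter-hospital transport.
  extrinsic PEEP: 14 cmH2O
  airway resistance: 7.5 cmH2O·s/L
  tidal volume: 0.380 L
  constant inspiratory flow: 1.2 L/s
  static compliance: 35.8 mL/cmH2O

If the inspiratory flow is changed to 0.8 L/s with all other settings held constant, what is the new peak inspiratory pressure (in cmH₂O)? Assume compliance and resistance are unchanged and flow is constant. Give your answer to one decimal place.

30.6

PIP = Vt/C + R·V̇ + PEEP (constant-flow equation of motion).
Only the resistive term changes: ΔPIP = R × ΔV̇ = 7.5 × (0.8 − 1.2) = 7.5 × -0.4 = -3.0 cmH2O.
Original PIP = 380/35.8 + 7.5×1.2 + 14 = 33.615 cmH2O; new PIP = 33.615 + (-3.0) = 30.615 cmH2O.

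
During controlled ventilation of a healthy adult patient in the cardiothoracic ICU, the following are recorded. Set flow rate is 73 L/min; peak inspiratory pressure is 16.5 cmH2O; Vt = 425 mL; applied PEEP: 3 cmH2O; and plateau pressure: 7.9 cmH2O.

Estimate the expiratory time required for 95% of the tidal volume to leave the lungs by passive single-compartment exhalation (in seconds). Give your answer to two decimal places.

1.84

Flow: 73 L/min ÷ 60 = 1.2167 L/s.
R = (PIP − Pplat)/V̇ = (16.5 − 7.9) / 1.2167 = 8.6/1.2167 = 7.068 cmH2O·s/L.
C = Vt/(Pplat − PEEP) = 425.0 / (7.9 − 3) = 425.0/4.9 = 86.735 mL/cmH2O.
τ = R × C = 7.068 × 0.08674 L/cmH2O = 0.6131 s.
t = −τ·ln(1 − 0.95) = −0.6131·ln(0.05) = 1.837 s.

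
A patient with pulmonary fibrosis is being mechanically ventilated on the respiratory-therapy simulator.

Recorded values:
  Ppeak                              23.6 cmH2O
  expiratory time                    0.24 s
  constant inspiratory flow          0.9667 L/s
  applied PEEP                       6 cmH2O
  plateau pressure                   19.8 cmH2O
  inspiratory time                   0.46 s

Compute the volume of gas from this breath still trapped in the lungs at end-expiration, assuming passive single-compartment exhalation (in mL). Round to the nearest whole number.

Vt = flow × Ti = 0.9667 L/s × 0.46 s × 1000 mL/L = 444.68 mL.
R = (PIP − Pplat)/V̇ = (23.6 − 19.8) / 0.9667 = 3.8/0.9667 = 3.931 cmH2O·s/L.
C = Vt/(Pplat − PEEP) = 444.68 / (19.8 − 6) = 444.68/13.8 = 32.223 mL/cmH2O.
τ = R × C = 3.931 × 0.03222 L/cmH2O = 0.1267 s.
Fraction remaining = e^(−Te/τ) = e^(−0.24/0.1267) = 0.1504.
Trapped volume = 444.68 × 0.1504 = 66.88 mL.

67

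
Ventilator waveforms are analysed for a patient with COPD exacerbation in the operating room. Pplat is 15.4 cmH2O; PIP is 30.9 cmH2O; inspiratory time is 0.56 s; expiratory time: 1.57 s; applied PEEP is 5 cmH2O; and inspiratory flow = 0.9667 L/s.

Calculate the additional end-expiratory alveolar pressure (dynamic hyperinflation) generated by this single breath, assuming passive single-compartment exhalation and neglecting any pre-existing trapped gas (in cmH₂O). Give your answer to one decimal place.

1.6

Vt = flow × Ti = 0.9667 L/s × 0.56 s × 1000 mL/L = 541.35 mL.
R = (PIP − Pplat)/V̇ = (30.9 − 15.4) / 0.9667 = 15.5/0.9667 = 16.034 cmH2O·s/L.
C = Vt/(Pplat − PEEP) = 541.35 / (15.4 − 5) = 541.35/10.4 = 52.053 mL/cmH2O.
τ = R × C = 16.034 × 0.05205 L/cmH2O = 0.8346 s.
Fraction remaining = e^(−Te/τ) = e^(−1.57/0.8346) = 0.1524; trapped volume = 541.35 × 0.1524 = 82.502 mL.
Additional alveolar pressure from trapping ≈ V_trapped / C = 82.502 / 52.053 = 1.585 cmH2O.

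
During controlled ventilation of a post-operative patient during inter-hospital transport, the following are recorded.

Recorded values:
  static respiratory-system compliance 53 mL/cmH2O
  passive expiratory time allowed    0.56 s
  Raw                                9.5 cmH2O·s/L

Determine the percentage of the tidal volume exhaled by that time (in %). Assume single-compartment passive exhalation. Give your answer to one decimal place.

67.1

τ = R × C = 9.5 × 53 mL/cmH2O = 9.5 × 0.053 L/cmH2O = 0.5035 s.
Passive exhalation: V(t)/V₀ = e^(−t/τ) = e^(−0.56/0.5035) = 0.3288.
Fraction exhaled = 1 − 0.3288 = 0.6712 → 67.12%.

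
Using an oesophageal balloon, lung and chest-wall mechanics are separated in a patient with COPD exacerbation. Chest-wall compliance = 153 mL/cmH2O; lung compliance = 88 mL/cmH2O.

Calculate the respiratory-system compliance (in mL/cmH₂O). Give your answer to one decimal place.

Lung and chest wall are elastances in series: 1/Crs = 1/CL + 1/Ccw.
1/Crs = 1/88 + 1/153 = 0.0179.
Crs = 55.866 mL/cmH2O.

55.9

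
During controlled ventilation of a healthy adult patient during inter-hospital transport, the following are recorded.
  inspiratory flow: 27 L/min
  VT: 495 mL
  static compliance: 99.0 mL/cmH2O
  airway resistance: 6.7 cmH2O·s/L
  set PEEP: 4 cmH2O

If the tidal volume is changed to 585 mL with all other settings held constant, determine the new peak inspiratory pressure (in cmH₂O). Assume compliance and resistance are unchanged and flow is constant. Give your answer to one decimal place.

12.9

Flow: 27 L/min ÷ 60 = 0.45 L/s.
PIP = Vt/C + R·V̇ + PEEP (constant-flow equation of motion).
Only the elastic term changes: ΔPIP = ΔVt / C = (585 − 495) / 99.0 = 0.9091 cmH2O.
Original PIP = 495/99.0 + 6.7×0.45 + 4 = 12.015 cmH2O; new PIP = 12.015 + (0.9091) = 12.924 cmH2O.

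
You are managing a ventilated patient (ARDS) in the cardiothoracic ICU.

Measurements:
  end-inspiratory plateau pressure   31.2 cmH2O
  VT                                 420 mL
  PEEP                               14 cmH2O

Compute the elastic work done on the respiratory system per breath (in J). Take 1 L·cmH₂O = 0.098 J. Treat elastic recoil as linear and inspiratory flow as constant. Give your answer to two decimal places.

Elastic work ≈ ½ × (Pplat − PEEP) × Vt = 0.5 × (31.2 − 14) × 0.420 L = 0.5 × 17.2 × 0.420 = 3.612 L·cmH2O.
× 0.098 J/(L·cmH2O) → 0.354 J.

0.35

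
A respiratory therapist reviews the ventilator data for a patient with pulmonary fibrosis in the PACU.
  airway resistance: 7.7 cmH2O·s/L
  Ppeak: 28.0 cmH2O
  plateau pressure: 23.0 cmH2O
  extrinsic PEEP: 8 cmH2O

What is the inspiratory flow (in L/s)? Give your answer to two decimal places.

0.65

flow = (PIP − Pplat) / Raw = 5.0 / 7.7 = 0.6494 L/s.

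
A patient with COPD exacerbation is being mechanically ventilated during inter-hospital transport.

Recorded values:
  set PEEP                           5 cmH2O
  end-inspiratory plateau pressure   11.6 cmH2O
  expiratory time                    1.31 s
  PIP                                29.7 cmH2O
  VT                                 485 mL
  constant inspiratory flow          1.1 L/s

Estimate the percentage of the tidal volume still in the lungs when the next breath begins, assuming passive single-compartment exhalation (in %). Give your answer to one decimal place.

33.8

R = (PIP − Pplat)/V̇ = (29.7 − 11.6) / 1.1 = 18.1/1.1 = 16.455 cmH2O·s/L.
C = Vt/(Pplat − PEEP) = 485.0 / (11.6 − 5) = 485.0/6.6 = 73.485 mL/cmH2O.
τ = R × C = 16.455 × 0.07349 L/cmH2O = 1.209 s.
Fraction remaining at end-expiration = e^(−Te/τ) = e^(−1.31/1.209) = 0.3384 → 33.84%.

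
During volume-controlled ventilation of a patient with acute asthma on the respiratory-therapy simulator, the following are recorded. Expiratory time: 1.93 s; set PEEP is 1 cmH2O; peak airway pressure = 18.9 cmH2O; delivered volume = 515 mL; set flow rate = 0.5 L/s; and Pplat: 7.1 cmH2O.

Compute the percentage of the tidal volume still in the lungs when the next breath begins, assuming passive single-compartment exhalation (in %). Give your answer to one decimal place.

38.0

R = (PIP − Pplat)/V̇ = (18.9 − 7.1) / 0.5 = 11.8/0.5 = 23.6 cmH2O·s/L.
C = Vt/(Pplat − PEEP) = 515.0 / (7.1 − 1) = 515.0/6.1 = 84.426 mL/cmH2O.
τ = R × C = 23.6 × 0.08443 L/cmH2O = 1.993 s.
Fraction remaining at end-expiration = e^(−Te/τ) = e^(−1.93/1.993) = 0.3797 → 37.97%.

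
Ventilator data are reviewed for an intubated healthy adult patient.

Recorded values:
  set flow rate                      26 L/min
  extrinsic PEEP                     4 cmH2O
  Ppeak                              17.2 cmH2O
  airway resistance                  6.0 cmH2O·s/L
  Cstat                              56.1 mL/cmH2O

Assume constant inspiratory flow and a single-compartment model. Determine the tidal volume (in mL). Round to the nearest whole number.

595

Flow: 26 L/min ÷ 60 = 0.4333 L/s.
Equation of motion (constant flow): PIP = Vt/C + R·V̇ + PEEP.
Vt/C = PIP − R·V̇ − PEEP = 17.2 − 2.6 − 4 = 10.6 cmH2O.
Vt = C × 10.6 = 56.1 × 10.6 = 594.66 mL.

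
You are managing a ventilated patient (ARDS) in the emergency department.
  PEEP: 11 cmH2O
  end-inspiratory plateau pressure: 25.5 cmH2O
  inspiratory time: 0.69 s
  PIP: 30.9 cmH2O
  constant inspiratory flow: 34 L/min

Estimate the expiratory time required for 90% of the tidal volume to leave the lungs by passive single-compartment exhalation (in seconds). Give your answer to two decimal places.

Flow: 34 L/min ÷ 60 = 0.5667 L/s.
Vt = flow × Ti = 0.5667 L/s × 0.69 s × 1000 mL/L = 391.02 mL.
R = (PIP − Pplat)/V̇ = (30.9 − 25.5) / 0.5667 = 5.4/0.5667 = 9.529 cmH2O·s/L.
C = Vt/(Pplat − PEEP) = 391.02 / (25.5 − 11) = 391.02/14.5 = 26.967 mL/cmH2O.
τ = R × C = 9.529 × 0.02697 L/cmH2O = 0.257 s.
t = −τ·ln(1 − 0.90) = −0.257·ln(0.1) = 0.5918 s.

0.59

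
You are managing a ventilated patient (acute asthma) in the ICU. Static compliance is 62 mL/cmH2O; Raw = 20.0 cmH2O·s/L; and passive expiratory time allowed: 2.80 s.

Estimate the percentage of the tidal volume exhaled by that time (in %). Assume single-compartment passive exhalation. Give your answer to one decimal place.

89.5

τ = R × C = 20.0 × 62 mL/cmH2O = 20.0 × 0.062 L/cmH2O = 1.24 s.
Passive exhalation: V(t)/V₀ = e^(−t/τ) = e^(−2.80/1.24) = 0.1046.
Fraction exhaled = 1 − 0.1046 = 0.8954 → 89.54%.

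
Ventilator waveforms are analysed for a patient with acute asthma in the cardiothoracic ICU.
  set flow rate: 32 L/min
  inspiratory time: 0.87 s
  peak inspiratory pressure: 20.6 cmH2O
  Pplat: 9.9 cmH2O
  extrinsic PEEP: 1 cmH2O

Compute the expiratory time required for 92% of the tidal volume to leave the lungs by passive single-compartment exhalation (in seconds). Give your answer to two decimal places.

Flow: 32 L/min ÷ 60 = 0.5333 L/s.
Vt = flow × Ti = 0.5333 L/s × 0.87 s × 1000 mL/L = 463.97 mL.
R = (PIP − Pplat)/V̇ = (20.6 − 9.9) / 0.5333 = 10.7/0.5333 = 20.064 cmH2O·s/L.
C = Vt/(Pplat − PEEP) = 463.97 / (9.9 − 1) = 463.97/8.9 = 52.131 mL/cmH2O.
τ = R × C = 20.064 × 0.05213 L/cmH2O = 1.046 s.
t = −τ·ln(1 − 0.92) = −1.046·ln(0.08) = 2.642 s.

2.64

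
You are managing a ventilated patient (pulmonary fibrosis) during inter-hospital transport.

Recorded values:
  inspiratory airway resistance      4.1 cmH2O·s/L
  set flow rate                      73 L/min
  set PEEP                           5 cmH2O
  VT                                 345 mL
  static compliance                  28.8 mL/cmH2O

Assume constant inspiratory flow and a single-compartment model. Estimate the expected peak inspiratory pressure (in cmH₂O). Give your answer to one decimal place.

22.0

Flow: 73 L/min ÷ 60 = 1.2167 L/s.
Equation of motion (constant flow): PIP = Vt/C + R·V̇ + PEEP.
PIP = 345/28.8 + 4.1×1.2167 + 5 = 11.979 + 4.988 + 5 = 21.967 cmH2O.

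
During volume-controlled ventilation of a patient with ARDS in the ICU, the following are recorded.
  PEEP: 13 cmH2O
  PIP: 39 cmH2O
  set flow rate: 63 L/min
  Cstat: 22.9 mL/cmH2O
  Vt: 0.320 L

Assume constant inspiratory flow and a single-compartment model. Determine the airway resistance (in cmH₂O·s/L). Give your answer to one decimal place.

Flow: 63 L/min ÷ 60 = 1.05 L/s.
Equation of motion (constant flow): PIP = Vt/C + R·V̇ + PEEP.
R·V̇ = PIP − Vt/C − PEEP = 39 − 320/22.9 − 13 = 39 − 13.974 − 13 = 12.026 cmH2O.
R = 12.026 / 1.05 = 11.453 cmH2O·s/L.

11.5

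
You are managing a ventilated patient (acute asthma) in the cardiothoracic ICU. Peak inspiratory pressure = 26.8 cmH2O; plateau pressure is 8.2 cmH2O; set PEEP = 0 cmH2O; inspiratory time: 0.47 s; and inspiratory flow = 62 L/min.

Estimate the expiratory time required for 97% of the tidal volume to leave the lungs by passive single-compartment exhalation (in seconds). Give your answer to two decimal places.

3.74

Flow: 62 L/min ÷ 60 = 1.0333 L/s.
Vt = flow × Ti = 1.0333 L/s × 0.47 s × 1000 mL/L = 485.65 mL.
R = (PIP − Pplat)/V̇ = (26.8 − 8.2) / 1.0333 = 18.6/1.0333 = 18.001 cmH2O·s/L.
C = Vt/(Pplat − PEEP) = 485.65 / (8.2 − 0) = 485.65/8.2 = 59.226 mL/cmH2O.
τ = R × C = 18.001 × 0.05923 L/cmH2O = 1.066 s.
t = −τ·ln(1 − 0.97) = −1.066·ln(0.03) = 3.738 s.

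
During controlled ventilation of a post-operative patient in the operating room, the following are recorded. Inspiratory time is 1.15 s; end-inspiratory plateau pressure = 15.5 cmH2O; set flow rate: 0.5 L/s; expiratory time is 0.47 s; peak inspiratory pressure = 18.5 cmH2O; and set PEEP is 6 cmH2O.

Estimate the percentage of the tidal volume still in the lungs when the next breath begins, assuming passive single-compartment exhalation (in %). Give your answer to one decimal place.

Vt = flow × Ti = 0.5 L/s × 1.15 s × 1000 mL/L = 575.0 mL.
R = (PIP − Pplat)/V̇ = (18.5 − 15.5) / 0.5 = 3.0/0.5 = 6.0 cmH2O·s/L.
C = Vt/(Pplat − PEEP) = 575.0 / (15.5 − 6) = 575.0/9.5 = 60.526 mL/cmH2O.
τ = R × C = 6.0 × 0.06053 L/cmH2O = 0.3632 s.
Fraction remaining at end-expiration = e^(−Te/τ) = e^(−0.47/0.3632) = 0.2742 → 27.42%.

27.4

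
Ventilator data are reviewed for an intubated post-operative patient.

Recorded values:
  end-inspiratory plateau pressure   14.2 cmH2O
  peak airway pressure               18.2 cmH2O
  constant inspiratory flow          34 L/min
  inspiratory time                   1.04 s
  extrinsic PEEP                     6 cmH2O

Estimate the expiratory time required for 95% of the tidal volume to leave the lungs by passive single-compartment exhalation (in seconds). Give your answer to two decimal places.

Flow: 34 L/min ÷ 60 = 0.5667 L/s.
Vt = flow × Ti = 0.5667 L/s × 1.04 s × 1000 mL/L = 589.37 mL.
R = (PIP − Pplat)/V̇ = (18.2 − 14.2) / 0.5667 = 4.0/0.5667 = 7.058 cmH2O·s/L.
C = Vt/(Pplat − PEEP) = 589.37 / (14.2 − 6) = 589.37/8.2 = 71.874 mL/cmH2O.
τ = R × C = 7.058 × 0.07187 L/cmH2O = 0.5073 s.
t = −τ·ln(1 − 0.95) = −0.5073·ln(0.05) = 1.52 s.

1.52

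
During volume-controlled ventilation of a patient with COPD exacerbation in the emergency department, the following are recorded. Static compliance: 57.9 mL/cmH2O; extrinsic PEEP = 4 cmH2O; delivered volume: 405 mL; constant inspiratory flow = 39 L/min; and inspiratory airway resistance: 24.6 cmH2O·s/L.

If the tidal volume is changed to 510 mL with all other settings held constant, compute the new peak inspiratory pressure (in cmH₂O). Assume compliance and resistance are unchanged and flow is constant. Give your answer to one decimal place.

Flow: 39 L/min ÷ 60 = 0.65 L/s.
PIP = Vt/C + R·V̇ + PEEP (constant-flow equation of motion).
Only the elastic term changes: ΔPIP = ΔVt / C = (510 − 405) / 57.9 = 1.813 cmH2O.
Original PIP = 405/57.9 + 24.6×0.65 + 4 = 26.985 cmH2O; new PIP = 26.985 + (1.813) = 28.798 cmH2O.

28.8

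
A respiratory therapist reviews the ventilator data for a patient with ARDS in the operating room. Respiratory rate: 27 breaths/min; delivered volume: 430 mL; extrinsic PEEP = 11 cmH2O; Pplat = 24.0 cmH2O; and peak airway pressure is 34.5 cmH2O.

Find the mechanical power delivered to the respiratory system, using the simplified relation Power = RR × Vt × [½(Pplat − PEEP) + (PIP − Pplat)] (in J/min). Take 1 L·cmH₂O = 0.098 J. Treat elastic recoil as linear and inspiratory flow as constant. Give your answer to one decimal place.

19.3

Per-breath work = Vt × [½(Pplat−PEEP) + (PIP−Pplat)] = 0.430 × [0.5×13.0 + 10.5] = 0.430 × 17.0 = 7.31 L·cmH2O.
Power = 27 × 7.31 = 197.37 L·cmH2O/min.
× 0.098 J/(L·cmH2O) → 19.342 J/min.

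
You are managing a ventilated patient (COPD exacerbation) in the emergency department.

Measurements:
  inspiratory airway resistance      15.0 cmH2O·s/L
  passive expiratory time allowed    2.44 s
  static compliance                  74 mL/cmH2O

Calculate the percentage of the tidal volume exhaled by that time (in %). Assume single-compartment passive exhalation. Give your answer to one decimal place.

τ = R × C = 15.0 × 74 mL/cmH2O = 15.0 × 0.074 L/cmH2O = 1.11 s.
Passive exhalation: V(t)/V₀ = e^(−t/τ) = e^(−2.44/1.11) = 0.111.
Fraction exhaled = 1 − 0.111 = 0.889 → 88.9%.

88.9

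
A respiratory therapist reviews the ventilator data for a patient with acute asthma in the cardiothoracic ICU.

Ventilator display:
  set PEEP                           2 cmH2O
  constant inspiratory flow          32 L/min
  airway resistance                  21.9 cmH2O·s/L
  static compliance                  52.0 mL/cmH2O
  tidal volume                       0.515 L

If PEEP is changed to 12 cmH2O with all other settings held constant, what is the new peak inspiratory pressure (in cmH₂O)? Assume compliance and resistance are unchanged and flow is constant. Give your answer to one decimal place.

Flow: 32 L/min ÷ 60 = 0.5333 L/s.
PIP = Vt/C + R·V̇ + PEEP (constant-flow equation of motion).
Only the baseline term changes: ΔPIP = ΔPEEP = 12 − 2 = 10.0 cmH2O.
Original PIP = 515/52.0 + 21.9×0.5333 + 2 = 23.583 cmH2O; new PIP = 23.583 + (10.0) = 33.583 cmH2O.

33.6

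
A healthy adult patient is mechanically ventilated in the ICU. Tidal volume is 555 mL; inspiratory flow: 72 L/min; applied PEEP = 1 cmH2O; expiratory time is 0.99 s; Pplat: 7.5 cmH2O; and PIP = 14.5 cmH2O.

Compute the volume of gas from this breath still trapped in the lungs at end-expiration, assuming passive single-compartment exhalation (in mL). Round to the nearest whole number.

Flow: 72 L/min ÷ 60 = 1.2 L/s.
R = (PIP − Pplat)/V̇ = (14.5 − 7.5) / 1.2 = 7.0/1.2 = 5.833 cmH2O·s/L.
C = Vt/(Pplat − PEEP) = 555.0 / (7.5 − 1) = 555.0/6.5 = 85.385 mL/cmH2O.
τ = R × C = 5.833 × 0.08539 L/cmH2O = 0.4981 s.
Fraction remaining = e^(−Te/τ) = e^(−0.99/0.4981) = 0.137.
Trapped volume = 555.0 × 0.137 = 76.035 mL.

76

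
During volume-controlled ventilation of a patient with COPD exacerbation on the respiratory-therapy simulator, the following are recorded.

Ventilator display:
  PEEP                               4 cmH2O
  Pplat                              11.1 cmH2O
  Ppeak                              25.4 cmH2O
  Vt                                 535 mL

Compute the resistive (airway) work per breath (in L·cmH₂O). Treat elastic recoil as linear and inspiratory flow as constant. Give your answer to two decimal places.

With constant inspiratory flow the resistive pressure is constant at PIP − Pplat = 25.4 − 11.1 = 14.3 cmH2O, so resistive work = 14.3 × 0.535 = 7.651 L·cmH2O.

7.65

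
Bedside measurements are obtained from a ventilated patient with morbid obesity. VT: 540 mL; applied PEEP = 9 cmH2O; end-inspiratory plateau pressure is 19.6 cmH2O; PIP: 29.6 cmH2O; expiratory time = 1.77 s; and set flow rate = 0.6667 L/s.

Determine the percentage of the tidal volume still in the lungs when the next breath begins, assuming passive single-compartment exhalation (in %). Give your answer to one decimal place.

9.9

R = (PIP − Pplat)/V̇ = (29.6 − 19.6) / 0.6667 = 10.0/0.6667 = 14.999 cmH2O·s/L.
C = Vt/(Pplat − PEEP) = 540.0 / (19.6 − 9) = 540.0/10.6 = 50.943 mL/cmH2O.
τ = R × C = 14.999 × 0.05094 L/cmH2O = 0.764 s.
Fraction remaining at end-expiration = e^(−Te/τ) = e^(−1.77/0.764) = 0.09859 → 9.859%.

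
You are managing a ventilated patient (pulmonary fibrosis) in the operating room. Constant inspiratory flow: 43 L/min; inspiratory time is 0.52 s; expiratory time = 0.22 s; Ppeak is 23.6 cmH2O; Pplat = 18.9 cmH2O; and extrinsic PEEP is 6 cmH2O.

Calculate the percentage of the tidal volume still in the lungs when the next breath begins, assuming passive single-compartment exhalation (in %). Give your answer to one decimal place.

Flow: 43 L/min ÷ 60 = 0.7167 L/s.
Vt = flow × Ti = 0.7167 L/s × 0.52 s × 1000 mL/L = 372.68 mL.
R = (PIP − Pplat)/V̇ = (23.6 − 18.9) / 0.7167 = 4.7/0.7167 = 6.558 cmH2O·s/L.
C = Vt/(Pplat − PEEP) = 372.68 / (18.9 − 6) = 372.68/12.9 = 28.89 mL/cmH2O.
τ = R × C = 6.558 × 0.02889 L/cmH2O = 0.1895 s.
Fraction remaining at end-expiration = e^(−Te/τ) = e^(−0.22/0.1895) = 0.3132 → 31.32%.

31.3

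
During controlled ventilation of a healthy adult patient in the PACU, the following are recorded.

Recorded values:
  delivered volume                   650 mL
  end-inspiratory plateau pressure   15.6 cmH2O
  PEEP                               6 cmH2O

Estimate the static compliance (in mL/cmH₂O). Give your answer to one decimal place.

Cstat = Vt / (Pplat − PEEP) = 650 / (15.6 − 6) = 650 / 9.6 = 67.708 mL/cmH2O.

67.7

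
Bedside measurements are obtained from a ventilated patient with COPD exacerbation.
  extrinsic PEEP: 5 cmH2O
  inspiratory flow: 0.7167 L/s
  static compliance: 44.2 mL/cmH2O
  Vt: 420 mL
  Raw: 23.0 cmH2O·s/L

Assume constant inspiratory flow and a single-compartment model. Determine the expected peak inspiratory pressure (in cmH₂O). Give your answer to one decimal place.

31.0

Equation of motion (constant flow): PIP = Vt/C + R·V̇ + PEEP.
PIP = 420/44.2 + 23.0×0.7167 + 5 = 9.502 + 16.484 + 5 = 30.986 cmH2O.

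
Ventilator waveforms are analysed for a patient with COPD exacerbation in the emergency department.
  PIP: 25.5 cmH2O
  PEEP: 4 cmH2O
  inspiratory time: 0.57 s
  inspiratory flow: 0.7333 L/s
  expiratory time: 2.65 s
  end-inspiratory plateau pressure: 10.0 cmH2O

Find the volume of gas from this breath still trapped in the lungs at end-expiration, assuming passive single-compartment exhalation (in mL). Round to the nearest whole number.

Vt = flow × Ti = 0.7333 L/s × 0.57 s × 1000 mL/L = 417.98 mL.
R = (PIP − Pplat)/V̇ = (25.5 − 10.0) / 0.7333 = 15.5/0.7333 = 21.137 cmH2O·s/L.
C = Vt/(Pplat − PEEP) = 417.98 / (10.0 − 4) = 417.98/6.0 = 69.663 mL/cmH2O.
τ = R × C = 21.137 × 0.06966 L/cmH2O = 1.472 s.
Fraction remaining = e^(−Te/τ) = e^(−2.65/1.472) = 0.1653.
Trapped volume = 417.98 × 0.1653 = 69.092 mL.

69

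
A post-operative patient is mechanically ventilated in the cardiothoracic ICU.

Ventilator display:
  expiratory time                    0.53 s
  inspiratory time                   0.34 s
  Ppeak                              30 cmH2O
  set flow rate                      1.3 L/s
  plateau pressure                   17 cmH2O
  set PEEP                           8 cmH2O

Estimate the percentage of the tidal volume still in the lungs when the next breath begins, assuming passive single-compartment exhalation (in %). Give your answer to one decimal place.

34.0

Vt = flow × Ti = 1.3 L/s × 0.34 s × 1000 mL/L = 442.0 mL.
R = (PIP − Pplat)/V̇ = (30 − 17) / 1.3 = 13.0/1.3 = 10.0 cmH2O·s/L.
C = Vt/(Pplat − PEEP) = 442.0 / (17 − 8) = 442.0/9.0 = 49.111 mL/cmH2O.
τ = R × C = 10.0 × 0.04911 L/cmH2O = 0.4911 s.
Fraction remaining at end-expiration = e^(−Te/τ) = e^(−0.53/0.4911) = 0.3399 → 33.99%.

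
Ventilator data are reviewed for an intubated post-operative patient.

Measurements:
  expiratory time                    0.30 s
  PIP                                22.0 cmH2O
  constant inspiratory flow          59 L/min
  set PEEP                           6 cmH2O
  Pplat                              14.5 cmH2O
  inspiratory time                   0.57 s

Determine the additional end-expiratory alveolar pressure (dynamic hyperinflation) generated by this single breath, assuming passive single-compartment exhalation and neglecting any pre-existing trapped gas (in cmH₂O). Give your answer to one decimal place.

Flow: 59 L/min ÷ 60 = 0.9833 L/s.
Vt = flow × Ti = 0.9833 L/s × 0.57 s × 1000 mL/L = 560.48 mL.
R = (PIP − Pplat)/V̇ = (22.0 − 14.5) / 0.9833 = 7.5/0.9833 = 7.627 cmH2O·s/L.
C = Vt/(Pplat − PEEP) = 560.48 / (14.5 − 6) = 560.48/8.5 = 65.939 mL/cmH2O.
τ = R × C = 7.627 × 0.06594 L/cmH2O = 0.5029 s.
Fraction remaining = e^(−Te/τ) = e^(−0.30/0.5029) = 0.5507; trapped volume = 560.48 × 0.5507 = 308.66 mL.
Additional alveolar pressure from trapping ≈ V_trapped / C = 308.66 / 65.939 = 4.681 cmH2O.

4.7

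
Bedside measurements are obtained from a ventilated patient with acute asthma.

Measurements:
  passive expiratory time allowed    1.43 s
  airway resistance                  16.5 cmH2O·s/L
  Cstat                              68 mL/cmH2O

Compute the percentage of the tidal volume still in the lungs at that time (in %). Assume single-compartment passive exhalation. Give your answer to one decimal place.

28.0

τ = R × C = 16.5 × 68 mL/cmH2O = 16.5 × 0.068 L/cmH2O = 1.122 s.
Passive exhalation: V(t)/V₀ = e^(−t/τ) = e^(−1.43/1.122) = 0.2796.
Fraction remaining = 0.2796 → 27.96%.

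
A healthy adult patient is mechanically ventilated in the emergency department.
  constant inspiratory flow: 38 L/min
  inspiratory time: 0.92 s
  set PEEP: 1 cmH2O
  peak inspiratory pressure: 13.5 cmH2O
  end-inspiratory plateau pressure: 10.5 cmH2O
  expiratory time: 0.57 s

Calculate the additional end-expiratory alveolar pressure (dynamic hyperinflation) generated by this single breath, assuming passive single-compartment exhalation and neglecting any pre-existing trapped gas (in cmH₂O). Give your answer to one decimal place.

Flow: 38 L/min ÷ 60 = 0.6333 L/s.
Vt = flow × Ti = 0.6333 L/s × 0.92 s × 1000 mL/L = 582.64 mL.
R = (PIP − Pplat)/V̇ = (13.5 − 10.5) / 0.6333 = 3.0/0.6333 = 4.737 cmH2O·s/L.
C = Vt/(Pplat − PEEP) = 582.64 / (10.5 − 1) = 582.64/9.5 = 61.331 mL/cmH2O.
τ = R × C = 4.737 × 0.06133 L/cmH2O = 0.2905 s.
Fraction remaining = e^(−Te/τ) = e^(−0.57/0.2905) = 0.1406; trapped volume = 582.64 × 0.1406 = 81.919 mL.
Additional alveolar pressure from trapping ≈ V_trapped / C = 81.919 / 61.331 = 1.336 cmH2O.

1.3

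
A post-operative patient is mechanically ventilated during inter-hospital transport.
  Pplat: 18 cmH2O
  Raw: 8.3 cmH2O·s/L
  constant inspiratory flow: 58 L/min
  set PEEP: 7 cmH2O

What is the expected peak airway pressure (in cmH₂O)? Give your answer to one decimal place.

26.0

Flow: 58 L/min ÷ 60 = 0.9667 L/s.
PIP = Pplat + Raw × flow = 18 + 8.3 × 0.9667 = 18 + 8.024 = 26.024 cmH2O.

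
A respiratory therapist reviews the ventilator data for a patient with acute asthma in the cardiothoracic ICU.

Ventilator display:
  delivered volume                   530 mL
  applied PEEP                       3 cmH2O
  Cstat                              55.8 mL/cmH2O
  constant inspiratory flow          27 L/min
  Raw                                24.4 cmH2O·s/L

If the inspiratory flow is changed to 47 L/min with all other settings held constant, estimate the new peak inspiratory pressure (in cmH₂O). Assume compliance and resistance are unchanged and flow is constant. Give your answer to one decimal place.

Flow: 27 L/min ÷ 60 = 0.45 L/s.
New flow: 47 L/min ÷ 60 = 0.7833 L/s.
PIP = Vt/C + R·V̇ + PEEP (constant-flow equation of motion).
Only the resistive term changes: ΔPIP = R × ΔV̇ = 24.4 × (0.7833 − 0.45) = 24.4 × 0.3333 = 8.133 cmH2O.
Original PIP = 530/55.8 + 24.4×0.45 + 3 = 23.478 cmH2O; new PIP = 23.478 + (8.133) = 31.611 cmH2O.

31.6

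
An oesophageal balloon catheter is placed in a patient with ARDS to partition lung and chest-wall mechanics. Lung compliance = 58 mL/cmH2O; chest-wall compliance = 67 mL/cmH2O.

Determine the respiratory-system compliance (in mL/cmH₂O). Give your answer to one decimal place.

Lung and chest wall are elastances in series: 1/Crs = 1/CL + 1/Ccw.
1/Crs = 1/58 + 1/67 = 0.03217.
Crs = 31.085 mL/cmH2O.

31.1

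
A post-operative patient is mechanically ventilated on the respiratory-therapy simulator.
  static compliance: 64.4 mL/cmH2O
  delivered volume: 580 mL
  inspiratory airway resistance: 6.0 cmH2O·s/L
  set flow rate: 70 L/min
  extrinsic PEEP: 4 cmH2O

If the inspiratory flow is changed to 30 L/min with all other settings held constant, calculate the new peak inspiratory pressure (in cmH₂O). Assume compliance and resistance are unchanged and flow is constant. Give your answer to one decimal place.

Flow: 70 L/min ÷ 60 = 1.1667 L/s.
New flow: 30 L/min ÷ 60 = 0.5 L/s.
PIP = Vt/C + R·V̇ + PEEP (constant-flow equation of motion).
Only the resistive term changes: ΔPIP = R × ΔV̇ = 6.0 × (0.5 − 1.1667) = 6.0 × -0.6667 = -4.0 cmH2O.
Original PIP = 580/64.4 + 6.0×1.1667 + 4 = 20.006 cmH2O; new PIP = 20.006 + (-4.0) = 16.006 cmH2O.

16.0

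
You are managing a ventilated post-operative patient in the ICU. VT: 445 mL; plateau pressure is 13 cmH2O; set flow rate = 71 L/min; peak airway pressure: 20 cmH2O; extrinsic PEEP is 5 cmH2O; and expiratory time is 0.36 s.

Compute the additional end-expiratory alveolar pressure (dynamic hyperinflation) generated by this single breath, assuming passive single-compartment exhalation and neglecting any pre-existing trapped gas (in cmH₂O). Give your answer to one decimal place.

Flow: 71 L/min ÷ 60 = 1.1833 L/s.
R = (PIP − Pplat)/V̇ = (20 − 13) / 1.1833 = 7.0/1.1833 = 5.916 cmH2O·s/L.
C = Vt/(Pplat − PEEP) = 445.0 / (13 − 5) = 445.0/8.0 = 55.625 mL/cmH2O.
τ = R × C = 5.916 × 0.05563 L/cmH2O = 0.3291 s.
Fraction remaining = e^(−Te/τ) = e^(−0.36/0.3291) = 0.3349; trapped volume = 445.0 × 0.3349 = 149.03 mL.
Additional alveolar pressure from trapping ≈ V_trapped / C = 149.03 / 55.625 = 2.679 cmH2O.

2.7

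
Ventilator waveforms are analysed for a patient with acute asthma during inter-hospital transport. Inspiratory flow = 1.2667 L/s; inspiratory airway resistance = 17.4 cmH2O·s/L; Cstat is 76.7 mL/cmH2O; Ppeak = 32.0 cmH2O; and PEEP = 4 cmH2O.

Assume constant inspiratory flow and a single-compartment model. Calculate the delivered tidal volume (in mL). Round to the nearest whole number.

Equation of motion (constant flow): PIP = Vt/C + R·V̇ + PEEP.
Vt/C = PIP − R·V̇ − PEEP = 32.0 − 22.041 − 4 = 5.959 cmH2O.
Vt = C × 5.959 = 76.7 × 5.959 = 457.06 mL.

457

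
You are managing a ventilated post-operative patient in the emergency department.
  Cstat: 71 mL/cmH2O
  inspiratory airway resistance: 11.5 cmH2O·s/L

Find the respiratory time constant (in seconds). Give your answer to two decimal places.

τ = R × C = 11.5 × 71 mL/cmH2O = 11.5 × 0.071 L/cmH2O = 0.8165 s.

0.82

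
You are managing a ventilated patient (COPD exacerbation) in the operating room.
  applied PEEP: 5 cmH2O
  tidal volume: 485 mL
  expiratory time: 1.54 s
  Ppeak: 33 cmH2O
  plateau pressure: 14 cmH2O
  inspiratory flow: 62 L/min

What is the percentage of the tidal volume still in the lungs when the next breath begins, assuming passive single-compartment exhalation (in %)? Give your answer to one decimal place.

Flow: 62 L/min ÷ 60 = 1.0333 L/s.
R = (PIP − Pplat)/V̇ = (33 − 14) / 1.0333 = 19.0/1.0333 = 18.388 cmH2O·s/L.
C = Vt/(Pplat − PEEP) = 485.0 / (14 − 5) = 485.0/9.0 = 53.889 mL/cmH2O.
τ = R × C = 18.388 × 0.05389 L/cmH2O = 0.9909 s.
Fraction remaining at end-expiration = e^(−Te/τ) = e^(−1.54/0.9909) = 0.2114 → 21.14%.

21.1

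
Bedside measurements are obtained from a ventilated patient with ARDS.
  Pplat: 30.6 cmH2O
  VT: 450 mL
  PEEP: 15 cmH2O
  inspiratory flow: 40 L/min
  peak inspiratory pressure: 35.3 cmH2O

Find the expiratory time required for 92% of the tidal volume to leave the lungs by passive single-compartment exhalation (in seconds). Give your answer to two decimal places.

Flow: 40 L/min ÷ 60 = 0.6667 L/s.
R = (PIP − Pplat)/V̇ = (35.3 − 30.6) / 0.6667 = 4.7/0.6667 = 7.05 cmH2O·s/L.
C = Vt/(Pplat − PEEP) = 450.0 / (30.6 − 15) = 450.0/15.6 = 28.846 mL/cmH2O.
τ = R × C = 7.05 × 0.02885 L/cmH2O = 0.2034 s.
t = −τ·ln(1 − 0.92) = −0.2034·ln(0.08) = 0.5137 s.

0.51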